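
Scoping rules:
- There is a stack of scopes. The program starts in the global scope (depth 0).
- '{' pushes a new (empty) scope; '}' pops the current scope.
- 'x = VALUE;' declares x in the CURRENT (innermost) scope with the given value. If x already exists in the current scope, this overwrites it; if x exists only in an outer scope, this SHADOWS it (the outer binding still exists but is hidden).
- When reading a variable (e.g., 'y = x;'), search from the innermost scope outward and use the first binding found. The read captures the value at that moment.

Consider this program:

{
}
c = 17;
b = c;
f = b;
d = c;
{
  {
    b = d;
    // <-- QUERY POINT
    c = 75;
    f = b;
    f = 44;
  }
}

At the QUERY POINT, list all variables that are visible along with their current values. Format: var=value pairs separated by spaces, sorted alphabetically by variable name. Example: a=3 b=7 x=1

Answer: b=17 c=17 d=17 f=17

Derivation:
Step 1: enter scope (depth=1)
Step 2: exit scope (depth=0)
Step 3: declare c=17 at depth 0
Step 4: declare b=(read c)=17 at depth 0
Step 5: declare f=(read b)=17 at depth 0
Step 6: declare d=(read c)=17 at depth 0
Step 7: enter scope (depth=1)
Step 8: enter scope (depth=2)
Step 9: declare b=(read d)=17 at depth 2
Visible at query point: b=17 c=17 d=17 f=17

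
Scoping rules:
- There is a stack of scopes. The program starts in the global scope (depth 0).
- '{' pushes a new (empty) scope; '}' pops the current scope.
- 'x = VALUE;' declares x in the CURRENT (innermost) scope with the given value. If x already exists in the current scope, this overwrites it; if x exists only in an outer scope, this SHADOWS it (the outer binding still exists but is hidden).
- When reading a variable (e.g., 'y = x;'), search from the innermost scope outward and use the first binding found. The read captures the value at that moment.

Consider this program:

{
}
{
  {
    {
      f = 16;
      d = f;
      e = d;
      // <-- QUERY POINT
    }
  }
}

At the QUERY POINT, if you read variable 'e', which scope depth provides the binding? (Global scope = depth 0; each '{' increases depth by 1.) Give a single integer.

Step 1: enter scope (depth=1)
Step 2: exit scope (depth=0)
Step 3: enter scope (depth=1)
Step 4: enter scope (depth=2)
Step 5: enter scope (depth=3)
Step 6: declare f=16 at depth 3
Step 7: declare d=(read f)=16 at depth 3
Step 8: declare e=(read d)=16 at depth 3
Visible at query point: d=16 e=16 f=16

Answer: 3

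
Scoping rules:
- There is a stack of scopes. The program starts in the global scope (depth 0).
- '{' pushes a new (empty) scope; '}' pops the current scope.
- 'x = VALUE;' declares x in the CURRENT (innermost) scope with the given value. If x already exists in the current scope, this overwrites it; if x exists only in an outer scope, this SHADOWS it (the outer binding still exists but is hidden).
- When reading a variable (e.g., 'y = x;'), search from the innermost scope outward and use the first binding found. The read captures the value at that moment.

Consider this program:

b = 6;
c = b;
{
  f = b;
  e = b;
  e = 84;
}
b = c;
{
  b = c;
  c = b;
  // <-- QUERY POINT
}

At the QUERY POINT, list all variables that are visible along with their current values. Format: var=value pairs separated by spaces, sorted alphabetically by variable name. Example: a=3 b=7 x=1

Step 1: declare b=6 at depth 0
Step 2: declare c=(read b)=6 at depth 0
Step 3: enter scope (depth=1)
Step 4: declare f=(read b)=6 at depth 1
Step 5: declare e=(read b)=6 at depth 1
Step 6: declare e=84 at depth 1
Step 7: exit scope (depth=0)
Step 8: declare b=(read c)=6 at depth 0
Step 9: enter scope (depth=1)
Step 10: declare b=(read c)=6 at depth 1
Step 11: declare c=(read b)=6 at depth 1
Visible at query point: b=6 c=6

Answer: b=6 c=6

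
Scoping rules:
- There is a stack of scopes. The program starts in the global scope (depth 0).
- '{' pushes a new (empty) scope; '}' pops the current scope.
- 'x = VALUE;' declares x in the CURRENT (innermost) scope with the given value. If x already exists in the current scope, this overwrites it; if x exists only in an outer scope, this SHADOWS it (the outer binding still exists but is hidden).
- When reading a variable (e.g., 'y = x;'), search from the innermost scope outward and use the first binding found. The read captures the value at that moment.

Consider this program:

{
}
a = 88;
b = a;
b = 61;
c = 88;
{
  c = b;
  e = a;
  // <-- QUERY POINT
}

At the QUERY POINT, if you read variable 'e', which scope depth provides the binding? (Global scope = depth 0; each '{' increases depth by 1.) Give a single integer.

Step 1: enter scope (depth=1)
Step 2: exit scope (depth=0)
Step 3: declare a=88 at depth 0
Step 4: declare b=(read a)=88 at depth 0
Step 5: declare b=61 at depth 0
Step 6: declare c=88 at depth 0
Step 7: enter scope (depth=1)
Step 8: declare c=(read b)=61 at depth 1
Step 9: declare e=(read a)=88 at depth 1
Visible at query point: a=88 b=61 c=61 e=88

Answer: 1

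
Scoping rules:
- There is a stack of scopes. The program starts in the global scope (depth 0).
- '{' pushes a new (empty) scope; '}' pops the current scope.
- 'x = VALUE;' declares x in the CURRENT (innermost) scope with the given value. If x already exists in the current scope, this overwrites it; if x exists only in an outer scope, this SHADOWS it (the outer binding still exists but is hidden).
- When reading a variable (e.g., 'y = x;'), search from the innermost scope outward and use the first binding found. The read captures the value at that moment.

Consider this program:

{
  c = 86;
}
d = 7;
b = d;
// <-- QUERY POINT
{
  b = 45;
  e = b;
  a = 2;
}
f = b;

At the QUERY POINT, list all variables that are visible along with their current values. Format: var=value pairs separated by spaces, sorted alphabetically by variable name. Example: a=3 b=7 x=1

Answer: b=7 d=7

Derivation:
Step 1: enter scope (depth=1)
Step 2: declare c=86 at depth 1
Step 3: exit scope (depth=0)
Step 4: declare d=7 at depth 0
Step 5: declare b=(read d)=7 at depth 0
Visible at query point: b=7 d=7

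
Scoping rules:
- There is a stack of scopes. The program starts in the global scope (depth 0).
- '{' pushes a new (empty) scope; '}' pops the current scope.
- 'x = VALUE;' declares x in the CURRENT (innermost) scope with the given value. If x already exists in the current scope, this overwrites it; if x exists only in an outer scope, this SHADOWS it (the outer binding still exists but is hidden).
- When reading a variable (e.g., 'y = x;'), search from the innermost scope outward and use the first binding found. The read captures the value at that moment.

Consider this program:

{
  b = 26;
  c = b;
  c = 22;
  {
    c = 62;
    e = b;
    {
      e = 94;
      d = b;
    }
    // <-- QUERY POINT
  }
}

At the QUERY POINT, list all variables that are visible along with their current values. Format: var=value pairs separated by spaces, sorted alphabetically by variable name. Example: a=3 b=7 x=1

Step 1: enter scope (depth=1)
Step 2: declare b=26 at depth 1
Step 3: declare c=(read b)=26 at depth 1
Step 4: declare c=22 at depth 1
Step 5: enter scope (depth=2)
Step 6: declare c=62 at depth 2
Step 7: declare e=(read b)=26 at depth 2
Step 8: enter scope (depth=3)
Step 9: declare e=94 at depth 3
Step 10: declare d=(read b)=26 at depth 3
Step 11: exit scope (depth=2)
Visible at query point: b=26 c=62 e=26

Answer: b=26 c=62 e=26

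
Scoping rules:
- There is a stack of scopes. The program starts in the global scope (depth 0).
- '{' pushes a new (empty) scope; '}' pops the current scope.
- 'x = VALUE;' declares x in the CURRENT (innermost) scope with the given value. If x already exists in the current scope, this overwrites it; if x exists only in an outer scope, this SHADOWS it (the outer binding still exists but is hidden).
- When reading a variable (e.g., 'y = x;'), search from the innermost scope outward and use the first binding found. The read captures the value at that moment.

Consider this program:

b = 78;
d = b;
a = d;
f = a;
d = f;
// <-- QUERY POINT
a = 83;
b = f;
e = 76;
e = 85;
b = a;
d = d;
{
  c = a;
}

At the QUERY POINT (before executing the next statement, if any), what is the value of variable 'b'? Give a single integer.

Step 1: declare b=78 at depth 0
Step 2: declare d=(read b)=78 at depth 0
Step 3: declare a=(read d)=78 at depth 0
Step 4: declare f=(read a)=78 at depth 0
Step 5: declare d=(read f)=78 at depth 0
Visible at query point: a=78 b=78 d=78 f=78

Answer: 78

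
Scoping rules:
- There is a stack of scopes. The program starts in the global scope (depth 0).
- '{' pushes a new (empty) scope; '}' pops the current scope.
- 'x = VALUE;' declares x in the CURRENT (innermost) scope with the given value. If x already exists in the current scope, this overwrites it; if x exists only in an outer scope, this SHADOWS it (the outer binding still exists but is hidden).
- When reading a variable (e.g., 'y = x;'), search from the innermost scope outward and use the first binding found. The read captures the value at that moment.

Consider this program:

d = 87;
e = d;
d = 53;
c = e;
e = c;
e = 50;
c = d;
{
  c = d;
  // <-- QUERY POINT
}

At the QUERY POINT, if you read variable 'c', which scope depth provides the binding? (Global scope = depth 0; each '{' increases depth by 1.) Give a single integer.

Step 1: declare d=87 at depth 0
Step 2: declare e=(read d)=87 at depth 0
Step 3: declare d=53 at depth 0
Step 4: declare c=(read e)=87 at depth 0
Step 5: declare e=(read c)=87 at depth 0
Step 6: declare e=50 at depth 0
Step 7: declare c=(read d)=53 at depth 0
Step 8: enter scope (depth=1)
Step 9: declare c=(read d)=53 at depth 1
Visible at query point: c=53 d=53 e=50

Answer: 1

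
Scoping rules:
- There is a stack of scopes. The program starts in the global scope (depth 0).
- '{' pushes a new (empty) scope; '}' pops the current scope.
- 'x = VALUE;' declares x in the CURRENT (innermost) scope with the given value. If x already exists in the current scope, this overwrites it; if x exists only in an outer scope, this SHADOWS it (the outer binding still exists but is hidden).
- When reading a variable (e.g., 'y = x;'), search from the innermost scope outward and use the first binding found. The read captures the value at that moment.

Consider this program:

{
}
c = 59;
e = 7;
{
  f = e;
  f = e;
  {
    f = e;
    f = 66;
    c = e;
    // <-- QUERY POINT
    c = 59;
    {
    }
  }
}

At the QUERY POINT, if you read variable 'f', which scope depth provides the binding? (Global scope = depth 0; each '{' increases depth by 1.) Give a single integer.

Answer: 2

Derivation:
Step 1: enter scope (depth=1)
Step 2: exit scope (depth=0)
Step 3: declare c=59 at depth 0
Step 4: declare e=7 at depth 0
Step 5: enter scope (depth=1)
Step 6: declare f=(read e)=7 at depth 1
Step 7: declare f=(read e)=7 at depth 1
Step 8: enter scope (depth=2)
Step 9: declare f=(read e)=7 at depth 2
Step 10: declare f=66 at depth 2
Step 11: declare c=(read e)=7 at depth 2
Visible at query point: c=7 e=7 f=66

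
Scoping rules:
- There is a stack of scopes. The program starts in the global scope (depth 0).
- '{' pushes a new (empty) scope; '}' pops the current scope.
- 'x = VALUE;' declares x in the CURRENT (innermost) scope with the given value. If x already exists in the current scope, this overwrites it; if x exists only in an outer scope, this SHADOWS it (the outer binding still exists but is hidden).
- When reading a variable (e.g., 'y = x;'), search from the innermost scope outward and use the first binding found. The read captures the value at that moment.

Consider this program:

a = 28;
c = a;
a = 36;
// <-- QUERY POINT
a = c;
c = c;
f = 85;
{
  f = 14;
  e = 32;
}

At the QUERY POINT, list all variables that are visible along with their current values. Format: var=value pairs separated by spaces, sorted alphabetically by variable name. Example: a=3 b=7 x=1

Step 1: declare a=28 at depth 0
Step 2: declare c=(read a)=28 at depth 0
Step 3: declare a=36 at depth 0
Visible at query point: a=36 c=28

Answer: a=36 c=28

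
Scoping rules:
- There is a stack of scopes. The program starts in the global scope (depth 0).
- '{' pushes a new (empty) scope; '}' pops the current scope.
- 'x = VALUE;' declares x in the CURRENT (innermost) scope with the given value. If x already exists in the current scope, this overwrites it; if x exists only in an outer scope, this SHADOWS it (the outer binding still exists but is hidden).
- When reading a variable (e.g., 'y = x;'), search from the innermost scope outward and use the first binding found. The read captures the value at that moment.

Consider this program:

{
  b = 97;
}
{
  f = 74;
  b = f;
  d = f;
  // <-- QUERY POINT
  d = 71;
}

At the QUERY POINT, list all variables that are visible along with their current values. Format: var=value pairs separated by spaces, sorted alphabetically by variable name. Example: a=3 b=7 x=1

Answer: b=74 d=74 f=74

Derivation:
Step 1: enter scope (depth=1)
Step 2: declare b=97 at depth 1
Step 3: exit scope (depth=0)
Step 4: enter scope (depth=1)
Step 5: declare f=74 at depth 1
Step 6: declare b=(read f)=74 at depth 1
Step 7: declare d=(read f)=74 at depth 1
Visible at query point: b=74 d=74 f=74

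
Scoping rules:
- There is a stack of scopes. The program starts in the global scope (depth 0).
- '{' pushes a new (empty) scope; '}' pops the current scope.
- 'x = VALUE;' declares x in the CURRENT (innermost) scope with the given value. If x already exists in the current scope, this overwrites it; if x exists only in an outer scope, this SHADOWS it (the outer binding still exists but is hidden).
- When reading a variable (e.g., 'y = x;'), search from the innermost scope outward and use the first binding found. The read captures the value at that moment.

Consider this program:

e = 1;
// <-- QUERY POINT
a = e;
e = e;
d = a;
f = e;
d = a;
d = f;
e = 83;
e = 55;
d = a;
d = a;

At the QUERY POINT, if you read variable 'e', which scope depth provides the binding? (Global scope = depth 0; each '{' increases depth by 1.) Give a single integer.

Answer: 0

Derivation:
Step 1: declare e=1 at depth 0
Visible at query point: e=1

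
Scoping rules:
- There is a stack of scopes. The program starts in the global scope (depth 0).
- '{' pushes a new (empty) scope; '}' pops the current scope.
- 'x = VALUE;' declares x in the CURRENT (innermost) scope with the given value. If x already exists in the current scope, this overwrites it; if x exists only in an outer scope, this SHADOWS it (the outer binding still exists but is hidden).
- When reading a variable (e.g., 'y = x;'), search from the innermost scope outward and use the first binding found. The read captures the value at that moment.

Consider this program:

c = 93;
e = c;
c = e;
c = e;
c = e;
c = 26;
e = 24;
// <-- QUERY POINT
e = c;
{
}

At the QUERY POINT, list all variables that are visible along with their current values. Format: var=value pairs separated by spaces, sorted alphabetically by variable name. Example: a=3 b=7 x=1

Step 1: declare c=93 at depth 0
Step 2: declare e=(read c)=93 at depth 0
Step 3: declare c=(read e)=93 at depth 0
Step 4: declare c=(read e)=93 at depth 0
Step 5: declare c=(read e)=93 at depth 0
Step 6: declare c=26 at depth 0
Step 7: declare e=24 at depth 0
Visible at query point: c=26 e=24

Answer: c=26 e=24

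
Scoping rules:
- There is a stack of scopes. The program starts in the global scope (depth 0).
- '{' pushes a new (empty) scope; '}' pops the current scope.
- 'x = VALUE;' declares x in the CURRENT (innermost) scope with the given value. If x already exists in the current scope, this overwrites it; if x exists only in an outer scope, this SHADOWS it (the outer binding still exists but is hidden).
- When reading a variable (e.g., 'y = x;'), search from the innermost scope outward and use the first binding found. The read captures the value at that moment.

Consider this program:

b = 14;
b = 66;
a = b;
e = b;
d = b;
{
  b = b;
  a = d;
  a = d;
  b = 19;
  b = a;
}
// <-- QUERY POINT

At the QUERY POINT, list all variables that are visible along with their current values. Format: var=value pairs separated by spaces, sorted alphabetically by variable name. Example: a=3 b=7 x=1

Answer: a=66 b=66 d=66 e=66

Derivation:
Step 1: declare b=14 at depth 0
Step 2: declare b=66 at depth 0
Step 3: declare a=(read b)=66 at depth 0
Step 4: declare e=(read b)=66 at depth 0
Step 5: declare d=(read b)=66 at depth 0
Step 6: enter scope (depth=1)
Step 7: declare b=(read b)=66 at depth 1
Step 8: declare a=(read d)=66 at depth 1
Step 9: declare a=(read d)=66 at depth 1
Step 10: declare b=19 at depth 1
Step 11: declare b=(read a)=66 at depth 1
Step 12: exit scope (depth=0)
Visible at query point: a=66 b=66 d=66 e=66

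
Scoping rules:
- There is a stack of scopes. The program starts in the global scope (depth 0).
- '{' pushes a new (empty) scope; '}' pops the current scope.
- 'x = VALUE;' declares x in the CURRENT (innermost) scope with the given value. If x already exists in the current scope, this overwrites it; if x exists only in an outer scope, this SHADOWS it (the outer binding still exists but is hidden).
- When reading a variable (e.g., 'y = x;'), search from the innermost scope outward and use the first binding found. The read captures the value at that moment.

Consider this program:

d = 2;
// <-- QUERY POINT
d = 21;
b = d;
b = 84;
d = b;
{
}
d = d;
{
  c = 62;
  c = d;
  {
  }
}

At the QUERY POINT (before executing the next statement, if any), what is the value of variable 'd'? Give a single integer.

Step 1: declare d=2 at depth 0
Visible at query point: d=2

Answer: 2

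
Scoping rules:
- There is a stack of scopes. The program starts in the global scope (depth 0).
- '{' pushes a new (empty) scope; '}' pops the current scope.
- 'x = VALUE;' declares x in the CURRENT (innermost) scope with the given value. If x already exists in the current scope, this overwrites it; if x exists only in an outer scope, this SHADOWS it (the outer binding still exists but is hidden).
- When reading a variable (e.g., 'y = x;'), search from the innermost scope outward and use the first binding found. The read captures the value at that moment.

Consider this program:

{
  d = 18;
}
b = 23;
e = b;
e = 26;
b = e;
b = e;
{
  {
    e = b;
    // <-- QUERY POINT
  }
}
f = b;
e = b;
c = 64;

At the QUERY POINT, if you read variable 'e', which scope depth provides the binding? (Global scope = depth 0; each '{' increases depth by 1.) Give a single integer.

Step 1: enter scope (depth=1)
Step 2: declare d=18 at depth 1
Step 3: exit scope (depth=0)
Step 4: declare b=23 at depth 0
Step 5: declare e=(read b)=23 at depth 0
Step 6: declare e=26 at depth 0
Step 7: declare b=(read e)=26 at depth 0
Step 8: declare b=(read e)=26 at depth 0
Step 9: enter scope (depth=1)
Step 10: enter scope (depth=2)
Step 11: declare e=(read b)=26 at depth 2
Visible at query point: b=26 e=26

Answer: 2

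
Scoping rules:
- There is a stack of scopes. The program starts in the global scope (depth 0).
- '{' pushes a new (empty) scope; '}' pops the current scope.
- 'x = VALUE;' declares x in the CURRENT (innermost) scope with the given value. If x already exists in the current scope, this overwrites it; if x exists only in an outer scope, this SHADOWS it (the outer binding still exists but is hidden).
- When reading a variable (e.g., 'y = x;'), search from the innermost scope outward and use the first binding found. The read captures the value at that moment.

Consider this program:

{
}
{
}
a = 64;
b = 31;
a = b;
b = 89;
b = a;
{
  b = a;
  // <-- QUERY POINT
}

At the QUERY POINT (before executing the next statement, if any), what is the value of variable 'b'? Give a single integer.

Answer: 31

Derivation:
Step 1: enter scope (depth=1)
Step 2: exit scope (depth=0)
Step 3: enter scope (depth=1)
Step 4: exit scope (depth=0)
Step 5: declare a=64 at depth 0
Step 6: declare b=31 at depth 0
Step 7: declare a=(read b)=31 at depth 0
Step 8: declare b=89 at depth 0
Step 9: declare b=(read a)=31 at depth 0
Step 10: enter scope (depth=1)
Step 11: declare b=(read a)=31 at depth 1
Visible at query point: a=31 b=31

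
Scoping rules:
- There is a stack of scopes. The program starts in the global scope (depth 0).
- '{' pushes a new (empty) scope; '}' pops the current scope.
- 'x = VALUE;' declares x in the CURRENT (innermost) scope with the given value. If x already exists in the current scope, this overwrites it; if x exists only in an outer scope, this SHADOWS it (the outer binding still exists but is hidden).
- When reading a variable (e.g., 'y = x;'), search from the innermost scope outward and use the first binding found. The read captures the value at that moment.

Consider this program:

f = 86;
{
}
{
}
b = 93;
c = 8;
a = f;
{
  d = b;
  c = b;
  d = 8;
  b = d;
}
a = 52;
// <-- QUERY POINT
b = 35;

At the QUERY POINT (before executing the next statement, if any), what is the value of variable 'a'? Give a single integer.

Step 1: declare f=86 at depth 0
Step 2: enter scope (depth=1)
Step 3: exit scope (depth=0)
Step 4: enter scope (depth=1)
Step 5: exit scope (depth=0)
Step 6: declare b=93 at depth 0
Step 7: declare c=8 at depth 0
Step 8: declare a=(read f)=86 at depth 0
Step 9: enter scope (depth=1)
Step 10: declare d=(read b)=93 at depth 1
Step 11: declare c=(read b)=93 at depth 1
Step 12: declare d=8 at depth 1
Step 13: declare b=(read d)=8 at depth 1
Step 14: exit scope (depth=0)
Step 15: declare a=52 at depth 0
Visible at query point: a=52 b=93 c=8 f=86

Answer: 52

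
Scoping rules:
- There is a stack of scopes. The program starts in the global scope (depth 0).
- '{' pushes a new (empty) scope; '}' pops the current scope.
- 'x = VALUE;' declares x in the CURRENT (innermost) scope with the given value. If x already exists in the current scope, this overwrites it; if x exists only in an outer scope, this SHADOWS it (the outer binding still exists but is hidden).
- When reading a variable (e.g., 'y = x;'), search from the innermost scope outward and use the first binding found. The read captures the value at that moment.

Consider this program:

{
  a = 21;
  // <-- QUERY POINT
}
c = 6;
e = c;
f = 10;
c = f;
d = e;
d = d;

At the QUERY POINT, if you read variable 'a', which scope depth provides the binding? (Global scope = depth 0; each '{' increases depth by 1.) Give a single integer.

Step 1: enter scope (depth=1)
Step 2: declare a=21 at depth 1
Visible at query point: a=21

Answer: 1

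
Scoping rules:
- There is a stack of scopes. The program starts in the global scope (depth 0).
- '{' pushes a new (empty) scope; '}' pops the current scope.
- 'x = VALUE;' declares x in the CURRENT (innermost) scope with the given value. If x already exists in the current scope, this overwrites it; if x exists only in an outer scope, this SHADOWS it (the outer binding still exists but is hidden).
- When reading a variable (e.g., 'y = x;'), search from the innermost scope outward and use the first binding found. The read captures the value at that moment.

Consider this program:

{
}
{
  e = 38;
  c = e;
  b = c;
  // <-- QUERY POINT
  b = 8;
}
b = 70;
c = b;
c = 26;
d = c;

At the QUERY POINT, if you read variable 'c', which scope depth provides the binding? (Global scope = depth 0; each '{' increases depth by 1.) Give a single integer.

Step 1: enter scope (depth=1)
Step 2: exit scope (depth=0)
Step 3: enter scope (depth=1)
Step 4: declare e=38 at depth 1
Step 5: declare c=(read e)=38 at depth 1
Step 6: declare b=(read c)=38 at depth 1
Visible at query point: b=38 c=38 e=38

Answer: 1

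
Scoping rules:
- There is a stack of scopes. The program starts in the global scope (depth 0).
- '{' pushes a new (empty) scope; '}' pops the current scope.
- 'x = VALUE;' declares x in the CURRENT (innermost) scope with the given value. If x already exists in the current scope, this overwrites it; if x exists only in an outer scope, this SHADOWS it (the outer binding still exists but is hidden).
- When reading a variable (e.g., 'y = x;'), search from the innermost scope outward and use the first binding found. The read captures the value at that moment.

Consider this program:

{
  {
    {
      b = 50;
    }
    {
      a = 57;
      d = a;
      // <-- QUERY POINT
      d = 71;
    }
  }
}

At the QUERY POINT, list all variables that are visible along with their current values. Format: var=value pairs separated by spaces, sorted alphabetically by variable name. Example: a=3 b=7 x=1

Answer: a=57 d=57

Derivation:
Step 1: enter scope (depth=1)
Step 2: enter scope (depth=2)
Step 3: enter scope (depth=3)
Step 4: declare b=50 at depth 3
Step 5: exit scope (depth=2)
Step 6: enter scope (depth=3)
Step 7: declare a=57 at depth 3
Step 8: declare d=(read a)=57 at depth 3
Visible at query point: a=57 d=57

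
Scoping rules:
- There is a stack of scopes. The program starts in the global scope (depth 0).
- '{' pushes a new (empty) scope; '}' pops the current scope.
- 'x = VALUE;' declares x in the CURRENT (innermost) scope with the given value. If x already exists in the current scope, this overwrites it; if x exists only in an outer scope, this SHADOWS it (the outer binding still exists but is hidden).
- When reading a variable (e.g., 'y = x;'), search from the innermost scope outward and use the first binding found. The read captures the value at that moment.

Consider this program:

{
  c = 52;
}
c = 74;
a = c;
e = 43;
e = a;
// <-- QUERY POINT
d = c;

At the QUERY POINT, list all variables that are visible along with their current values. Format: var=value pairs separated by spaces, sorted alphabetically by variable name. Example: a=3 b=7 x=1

Answer: a=74 c=74 e=74

Derivation:
Step 1: enter scope (depth=1)
Step 2: declare c=52 at depth 1
Step 3: exit scope (depth=0)
Step 4: declare c=74 at depth 0
Step 5: declare a=(read c)=74 at depth 0
Step 6: declare e=43 at depth 0
Step 7: declare e=(read a)=74 at depth 0
Visible at query point: a=74 c=74 e=74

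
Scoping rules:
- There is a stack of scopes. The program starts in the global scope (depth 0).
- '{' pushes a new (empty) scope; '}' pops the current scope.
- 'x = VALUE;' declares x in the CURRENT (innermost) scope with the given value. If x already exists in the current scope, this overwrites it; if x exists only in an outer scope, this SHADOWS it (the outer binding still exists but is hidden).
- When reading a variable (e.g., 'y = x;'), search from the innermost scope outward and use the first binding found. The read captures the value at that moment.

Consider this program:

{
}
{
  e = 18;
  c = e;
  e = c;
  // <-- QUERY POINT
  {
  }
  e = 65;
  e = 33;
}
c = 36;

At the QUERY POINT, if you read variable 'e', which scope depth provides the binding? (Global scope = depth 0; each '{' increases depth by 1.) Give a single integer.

Answer: 1

Derivation:
Step 1: enter scope (depth=1)
Step 2: exit scope (depth=0)
Step 3: enter scope (depth=1)
Step 4: declare e=18 at depth 1
Step 5: declare c=(read e)=18 at depth 1
Step 6: declare e=(read c)=18 at depth 1
Visible at query point: c=18 e=18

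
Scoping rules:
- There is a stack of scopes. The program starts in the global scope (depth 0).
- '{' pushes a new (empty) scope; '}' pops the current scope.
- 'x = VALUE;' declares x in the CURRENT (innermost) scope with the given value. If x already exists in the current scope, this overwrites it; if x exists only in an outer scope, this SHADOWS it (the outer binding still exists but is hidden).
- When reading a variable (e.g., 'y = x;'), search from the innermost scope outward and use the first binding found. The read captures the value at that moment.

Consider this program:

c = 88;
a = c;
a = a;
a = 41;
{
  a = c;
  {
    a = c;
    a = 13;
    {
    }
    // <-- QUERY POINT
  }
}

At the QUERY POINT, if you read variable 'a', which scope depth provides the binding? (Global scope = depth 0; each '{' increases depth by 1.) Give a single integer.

Step 1: declare c=88 at depth 0
Step 2: declare a=(read c)=88 at depth 0
Step 3: declare a=(read a)=88 at depth 0
Step 4: declare a=41 at depth 0
Step 5: enter scope (depth=1)
Step 6: declare a=(read c)=88 at depth 1
Step 7: enter scope (depth=2)
Step 8: declare a=(read c)=88 at depth 2
Step 9: declare a=13 at depth 2
Step 10: enter scope (depth=3)
Step 11: exit scope (depth=2)
Visible at query point: a=13 c=88

Answer: 2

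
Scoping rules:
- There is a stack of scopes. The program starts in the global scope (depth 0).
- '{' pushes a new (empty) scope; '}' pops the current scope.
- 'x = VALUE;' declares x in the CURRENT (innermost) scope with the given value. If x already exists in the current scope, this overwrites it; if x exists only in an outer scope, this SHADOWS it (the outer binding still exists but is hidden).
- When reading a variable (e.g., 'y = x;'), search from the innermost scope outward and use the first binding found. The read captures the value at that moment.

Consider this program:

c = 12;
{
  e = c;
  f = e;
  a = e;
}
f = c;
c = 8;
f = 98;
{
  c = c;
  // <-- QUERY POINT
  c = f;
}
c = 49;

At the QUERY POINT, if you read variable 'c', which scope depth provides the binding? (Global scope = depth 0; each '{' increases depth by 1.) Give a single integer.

Answer: 1

Derivation:
Step 1: declare c=12 at depth 0
Step 2: enter scope (depth=1)
Step 3: declare e=(read c)=12 at depth 1
Step 4: declare f=(read e)=12 at depth 1
Step 5: declare a=(read e)=12 at depth 1
Step 6: exit scope (depth=0)
Step 7: declare f=(read c)=12 at depth 0
Step 8: declare c=8 at depth 0
Step 9: declare f=98 at depth 0
Step 10: enter scope (depth=1)
Step 11: declare c=(read c)=8 at depth 1
Visible at query point: c=8 f=98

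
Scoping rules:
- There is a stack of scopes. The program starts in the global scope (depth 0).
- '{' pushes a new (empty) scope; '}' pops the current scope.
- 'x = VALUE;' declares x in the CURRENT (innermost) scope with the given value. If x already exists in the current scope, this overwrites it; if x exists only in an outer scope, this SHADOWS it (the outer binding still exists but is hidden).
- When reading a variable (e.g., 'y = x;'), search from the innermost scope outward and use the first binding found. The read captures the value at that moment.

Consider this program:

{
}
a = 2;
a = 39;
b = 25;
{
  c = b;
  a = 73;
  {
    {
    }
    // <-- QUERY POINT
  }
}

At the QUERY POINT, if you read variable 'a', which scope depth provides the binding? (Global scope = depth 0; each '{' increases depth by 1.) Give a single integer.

Step 1: enter scope (depth=1)
Step 2: exit scope (depth=0)
Step 3: declare a=2 at depth 0
Step 4: declare a=39 at depth 0
Step 5: declare b=25 at depth 0
Step 6: enter scope (depth=1)
Step 7: declare c=(read b)=25 at depth 1
Step 8: declare a=73 at depth 1
Step 9: enter scope (depth=2)
Step 10: enter scope (depth=3)
Step 11: exit scope (depth=2)
Visible at query point: a=73 b=25 c=25

Answer: 1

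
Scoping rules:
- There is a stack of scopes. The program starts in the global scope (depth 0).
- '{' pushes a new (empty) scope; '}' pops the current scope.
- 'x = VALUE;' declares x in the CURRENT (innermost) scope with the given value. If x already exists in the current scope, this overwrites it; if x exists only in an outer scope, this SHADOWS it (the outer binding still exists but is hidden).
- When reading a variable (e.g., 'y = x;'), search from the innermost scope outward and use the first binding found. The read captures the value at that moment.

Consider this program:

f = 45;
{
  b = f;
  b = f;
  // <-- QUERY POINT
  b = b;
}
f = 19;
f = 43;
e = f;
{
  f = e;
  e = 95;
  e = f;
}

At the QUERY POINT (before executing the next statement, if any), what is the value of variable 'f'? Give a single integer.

Answer: 45

Derivation:
Step 1: declare f=45 at depth 0
Step 2: enter scope (depth=1)
Step 3: declare b=(read f)=45 at depth 1
Step 4: declare b=(read f)=45 at depth 1
Visible at query point: b=45 f=45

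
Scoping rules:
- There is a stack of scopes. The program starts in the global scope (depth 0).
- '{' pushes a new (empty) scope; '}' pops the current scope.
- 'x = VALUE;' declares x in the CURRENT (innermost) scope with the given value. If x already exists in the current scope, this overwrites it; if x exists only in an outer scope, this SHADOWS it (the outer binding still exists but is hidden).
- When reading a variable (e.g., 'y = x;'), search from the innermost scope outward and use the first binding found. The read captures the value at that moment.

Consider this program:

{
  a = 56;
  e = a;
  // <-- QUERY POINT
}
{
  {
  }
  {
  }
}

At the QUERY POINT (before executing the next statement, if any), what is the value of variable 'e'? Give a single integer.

Step 1: enter scope (depth=1)
Step 2: declare a=56 at depth 1
Step 3: declare e=(read a)=56 at depth 1
Visible at query point: a=56 e=56

Answer: 56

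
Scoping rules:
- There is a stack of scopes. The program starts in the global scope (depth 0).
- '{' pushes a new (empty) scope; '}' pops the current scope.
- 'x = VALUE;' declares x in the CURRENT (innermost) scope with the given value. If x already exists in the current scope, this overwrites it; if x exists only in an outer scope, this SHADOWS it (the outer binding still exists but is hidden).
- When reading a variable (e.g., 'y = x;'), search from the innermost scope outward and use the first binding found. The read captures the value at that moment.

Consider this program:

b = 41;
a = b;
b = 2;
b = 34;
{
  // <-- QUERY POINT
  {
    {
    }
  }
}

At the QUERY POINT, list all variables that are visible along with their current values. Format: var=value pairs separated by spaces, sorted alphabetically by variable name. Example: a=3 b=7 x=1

Step 1: declare b=41 at depth 0
Step 2: declare a=(read b)=41 at depth 0
Step 3: declare b=2 at depth 0
Step 4: declare b=34 at depth 0
Step 5: enter scope (depth=1)
Visible at query point: a=41 b=34

Answer: a=41 b=34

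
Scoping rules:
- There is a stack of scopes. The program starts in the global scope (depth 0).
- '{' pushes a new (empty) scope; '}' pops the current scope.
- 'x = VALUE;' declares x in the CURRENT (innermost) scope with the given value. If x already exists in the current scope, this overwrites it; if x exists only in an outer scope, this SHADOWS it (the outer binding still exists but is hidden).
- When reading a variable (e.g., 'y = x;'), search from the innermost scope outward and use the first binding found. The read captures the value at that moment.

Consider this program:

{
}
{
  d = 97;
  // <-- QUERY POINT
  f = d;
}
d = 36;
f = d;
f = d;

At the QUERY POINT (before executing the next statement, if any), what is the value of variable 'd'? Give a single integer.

Step 1: enter scope (depth=1)
Step 2: exit scope (depth=0)
Step 3: enter scope (depth=1)
Step 4: declare d=97 at depth 1
Visible at query point: d=97

Answer: 97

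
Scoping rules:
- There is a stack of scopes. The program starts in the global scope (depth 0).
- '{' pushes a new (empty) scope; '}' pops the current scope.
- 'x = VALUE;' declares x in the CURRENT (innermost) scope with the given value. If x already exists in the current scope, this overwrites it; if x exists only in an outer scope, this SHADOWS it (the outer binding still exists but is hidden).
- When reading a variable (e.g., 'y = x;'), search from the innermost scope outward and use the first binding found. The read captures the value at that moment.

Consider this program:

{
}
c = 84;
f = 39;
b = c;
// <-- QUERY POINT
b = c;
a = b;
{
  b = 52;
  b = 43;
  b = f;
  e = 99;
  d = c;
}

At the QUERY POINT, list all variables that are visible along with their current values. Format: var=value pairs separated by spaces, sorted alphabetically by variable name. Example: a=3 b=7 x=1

Answer: b=84 c=84 f=39

Derivation:
Step 1: enter scope (depth=1)
Step 2: exit scope (depth=0)
Step 3: declare c=84 at depth 0
Step 4: declare f=39 at depth 0
Step 5: declare b=(read c)=84 at depth 0
Visible at query point: b=84 c=84 f=39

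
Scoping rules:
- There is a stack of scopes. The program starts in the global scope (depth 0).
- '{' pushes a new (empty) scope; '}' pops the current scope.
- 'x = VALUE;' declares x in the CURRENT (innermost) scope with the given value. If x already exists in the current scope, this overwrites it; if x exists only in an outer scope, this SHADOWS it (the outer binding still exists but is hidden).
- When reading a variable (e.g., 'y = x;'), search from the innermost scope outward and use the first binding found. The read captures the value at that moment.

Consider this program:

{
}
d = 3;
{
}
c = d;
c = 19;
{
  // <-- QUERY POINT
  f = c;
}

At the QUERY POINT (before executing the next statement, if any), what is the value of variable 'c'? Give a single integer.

Step 1: enter scope (depth=1)
Step 2: exit scope (depth=0)
Step 3: declare d=3 at depth 0
Step 4: enter scope (depth=1)
Step 5: exit scope (depth=0)
Step 6: declare c=(read d)=3 at depth 0
Step 7: declare c=19 at depth 0
Step 8: enter scope (depth=1)
Visible at query point: c=19 d=3

Answer: 19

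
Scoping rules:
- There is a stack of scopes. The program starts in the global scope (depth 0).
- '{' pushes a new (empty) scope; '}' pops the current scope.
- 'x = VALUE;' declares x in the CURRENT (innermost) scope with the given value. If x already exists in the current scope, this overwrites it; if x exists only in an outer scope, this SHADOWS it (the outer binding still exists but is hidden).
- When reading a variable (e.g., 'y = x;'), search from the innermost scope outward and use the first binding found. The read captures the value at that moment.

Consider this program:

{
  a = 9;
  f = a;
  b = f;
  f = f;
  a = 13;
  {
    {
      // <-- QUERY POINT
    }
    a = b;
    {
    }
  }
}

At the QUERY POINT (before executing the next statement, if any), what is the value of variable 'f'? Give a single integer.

Step 1: enter scope (depth=1)
Step 2: declare a=9 at depth 1
Step 3: declare f=(read a)=9 at depth 1
Step 4: declare b=(read f)=9 at depth 1
Step 5: declare f=(read f)=9 at depth 1
Step 6: declare a=13 at depth 1
Step 7: enter scope (depth=2)
Step 8: enter scope (depth=3)
Visible at query point: a=13 b=9 f=9

Answer: 9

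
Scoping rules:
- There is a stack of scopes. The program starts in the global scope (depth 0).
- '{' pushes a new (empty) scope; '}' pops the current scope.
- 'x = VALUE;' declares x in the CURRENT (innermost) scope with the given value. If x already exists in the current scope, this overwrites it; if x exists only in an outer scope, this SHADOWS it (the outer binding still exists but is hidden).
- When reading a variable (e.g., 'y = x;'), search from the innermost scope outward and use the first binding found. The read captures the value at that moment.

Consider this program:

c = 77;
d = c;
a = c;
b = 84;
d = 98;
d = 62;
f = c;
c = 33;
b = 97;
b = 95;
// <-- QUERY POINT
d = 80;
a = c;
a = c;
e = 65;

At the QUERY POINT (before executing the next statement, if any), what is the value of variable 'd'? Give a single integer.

Step 1: declare c=77 at depth 0
Step 2: declare d=(read c)=77 at depth 0
Step 3: declare a=(read c)=77 at depth 0
Step 4: declare b=84 at depth 0
Step 5: declare d=98 at depth 0
Step 6: declare d=62 at depth 0
Step 7: declare f=(read c)=77 at depth 0
Step 8: declare c=33 at depth 0
Step 9: declare b=97 at depth 0
Step 10: declare b=95 at depth 0
Visible at query point: a=77 b=95 c=33 d=62 f=77

Answer: 62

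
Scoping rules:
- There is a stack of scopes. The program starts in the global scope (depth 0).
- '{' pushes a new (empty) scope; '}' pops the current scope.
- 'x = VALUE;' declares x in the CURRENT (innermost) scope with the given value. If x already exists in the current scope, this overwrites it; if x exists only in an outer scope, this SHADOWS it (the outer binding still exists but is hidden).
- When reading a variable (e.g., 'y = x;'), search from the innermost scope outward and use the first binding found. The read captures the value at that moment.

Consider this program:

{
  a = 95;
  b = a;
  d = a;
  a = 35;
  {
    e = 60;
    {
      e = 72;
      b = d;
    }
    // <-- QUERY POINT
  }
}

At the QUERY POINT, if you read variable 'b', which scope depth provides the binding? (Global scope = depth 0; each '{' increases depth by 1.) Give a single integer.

Step 1: enter scope (depth=1)
Step 2: declare a=95 at depth 1
Step 3: declare b=(read a)=95 at depth 1
Step 4: declare d=(read a)=95 at depth 1
Step 5: declare a=35 at depth 1
Step 6: enter scope (depth=2)
Step 7: declare e=60 at depth 2
Step 8: enter scope (depth=3)
Step 9: declare e=72 at depth 3
Step 10: declare b=(read d)=95 at depth 3
Step 11: exit scope (depth=2)
Visible at query point: a=35 b=95 d=95 e=60

Answer: 1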